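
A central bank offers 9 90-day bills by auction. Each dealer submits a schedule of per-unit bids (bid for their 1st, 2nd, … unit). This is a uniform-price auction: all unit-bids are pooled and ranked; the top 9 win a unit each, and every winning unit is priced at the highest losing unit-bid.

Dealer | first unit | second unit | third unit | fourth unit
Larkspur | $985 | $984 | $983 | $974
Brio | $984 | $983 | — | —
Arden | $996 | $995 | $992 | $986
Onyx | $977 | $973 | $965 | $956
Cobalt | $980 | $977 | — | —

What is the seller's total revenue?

Total revenue: $8,820

All unit-bids, highest first — top 9: 996 (Arden-1), 995 (Arden-2), 992 (Arden-3), 986 (Arden-4), 985 (Larkspur-1), 984 (Larkspur-2), 984 (Brio-1), 983 (Larkspur-3), 983 (Brio-2)
Highest rejected unit-bid = $980.
Allocation: Arden 4, Brio 2, Larkspur 3. Every unit priced at $980.
Revenue = 9 × 980 = $8,820.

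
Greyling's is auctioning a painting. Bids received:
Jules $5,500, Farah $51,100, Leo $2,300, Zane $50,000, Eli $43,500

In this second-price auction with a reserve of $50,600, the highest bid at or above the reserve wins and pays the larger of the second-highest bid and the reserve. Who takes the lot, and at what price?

Bids ranked: 51,100 (Farah) > 50,000 (Zane) > 43,500 (Eli) > 5,500 (Jules) > 2,300 (Leo)
Farah has the top bid at or above the reserve ($51,100).
Second-highest bid $50,000 is below the reserve $50,600, so the reserve binds → payment $50,600.

Farah pays $50,600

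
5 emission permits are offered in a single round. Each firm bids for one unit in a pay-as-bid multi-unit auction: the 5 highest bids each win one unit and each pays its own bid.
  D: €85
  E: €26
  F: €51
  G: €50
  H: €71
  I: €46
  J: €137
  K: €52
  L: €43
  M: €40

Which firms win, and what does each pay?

Ordering the bids: 137 (J), 85 (D), 71 (H), 52 (K), 51 (F), 50 (G), 46 (I), …
Winners (5 units): J, D, H, K, F.
Each winner pays its own bid: J €137, D €85, H €71, K €52, F €51.

J €137, D €85, H €71, K €52, F €51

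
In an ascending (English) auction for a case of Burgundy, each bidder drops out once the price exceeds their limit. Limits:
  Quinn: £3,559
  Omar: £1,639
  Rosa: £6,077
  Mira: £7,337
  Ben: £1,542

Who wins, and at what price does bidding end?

Mira wins at £6,077

Limits ranked: 7,337 (Mira) > 6,077 (Rosa) > 3,559 (Quinn) > 1,639 (Omar) > 1,542 (Ben)
Bidding ends when Rosa exits at £6,077; Mira takes it.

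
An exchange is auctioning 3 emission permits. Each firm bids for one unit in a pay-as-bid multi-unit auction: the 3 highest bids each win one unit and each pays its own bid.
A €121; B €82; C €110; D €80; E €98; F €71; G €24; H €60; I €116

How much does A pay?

Ordering the bids: 121 (A), 116 (I), 110 (C), 98 (E), 82 (B), …
Top 3: A, I, C.
A wins → own bid €121.

A pays €121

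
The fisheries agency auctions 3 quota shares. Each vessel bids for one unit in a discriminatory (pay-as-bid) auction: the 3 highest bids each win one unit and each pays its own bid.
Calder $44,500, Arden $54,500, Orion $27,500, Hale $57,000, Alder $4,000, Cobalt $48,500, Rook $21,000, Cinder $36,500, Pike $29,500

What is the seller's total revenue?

Total revenue: $160,000

Bids ranked high→low: 57,000 (Hale), 54,500 (Arden), 48,500 (Cobalt), 44,500 (Calder), 36,500 (Cinder), …
Top 3: Hale, Arden, Cobalt.
Total revenue = 57,000 + 54,500 + 48,500 = $160,000.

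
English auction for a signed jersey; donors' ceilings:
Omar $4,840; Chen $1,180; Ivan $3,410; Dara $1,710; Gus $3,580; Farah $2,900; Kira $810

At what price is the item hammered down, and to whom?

Omar wins at $3,580

Sorting limits: 4,840 (Omar) > 3,580 (Gus) > 3,410 (Ivan) > 2,900 (Farah) > 1,710 (Dara) > 1,180 (Chen) > …
Once the price passes $3,580, only Omar is left; the hammer falls at Gus's limit of $3,580.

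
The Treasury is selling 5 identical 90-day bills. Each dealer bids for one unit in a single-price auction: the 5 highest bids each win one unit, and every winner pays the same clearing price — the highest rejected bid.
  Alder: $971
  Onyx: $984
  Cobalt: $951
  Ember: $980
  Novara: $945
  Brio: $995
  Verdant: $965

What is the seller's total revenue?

Bids ranked high→low: 995 (Brio), 984 (Onyx), 980 (Ember), 971 (Alder), 965 (Verdant), 951 (Cobalt), 945 (Novara)
The 5 highest are Brio, Onyx, Ember, Alder, Verdant.
Highest unsuccessful bid: $951 → clearing price.
Total revenue = 5 × $951 = $4,755.

Total revenue: $4,755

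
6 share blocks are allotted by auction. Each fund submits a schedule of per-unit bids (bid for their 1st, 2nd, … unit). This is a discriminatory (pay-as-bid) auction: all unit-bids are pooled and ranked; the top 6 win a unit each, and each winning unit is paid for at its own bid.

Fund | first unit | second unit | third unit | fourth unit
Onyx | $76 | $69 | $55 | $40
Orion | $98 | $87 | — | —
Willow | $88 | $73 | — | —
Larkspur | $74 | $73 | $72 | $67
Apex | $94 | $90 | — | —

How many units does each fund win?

All unit-bids, highest first — top 6: 98 (Orion-1), 94 (Apex-1), 90 (Apex-2), 88 (Willow-1), 87 (Orion-2), 76 (Onyx-1)
Next rejected bid: $74 (not a price — pay-as-bid).
Allocation: Apex 2, Onyx 1, Orion 2, Willow 1.

Apex 2, Onyx 1, Orion 2, Willow 1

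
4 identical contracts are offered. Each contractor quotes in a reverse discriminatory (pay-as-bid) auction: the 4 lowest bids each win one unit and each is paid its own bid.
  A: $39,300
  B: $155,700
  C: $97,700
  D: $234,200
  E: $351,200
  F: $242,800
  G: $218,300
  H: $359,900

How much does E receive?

Ordering the bids: 39,300 (A), 97,700 (C), 155,700 (B), 218,300 (G), 234,200 (D), 242,800 (F), …
Lowest 4: A, C, B, G.
E does not win → $0.

E is paid $0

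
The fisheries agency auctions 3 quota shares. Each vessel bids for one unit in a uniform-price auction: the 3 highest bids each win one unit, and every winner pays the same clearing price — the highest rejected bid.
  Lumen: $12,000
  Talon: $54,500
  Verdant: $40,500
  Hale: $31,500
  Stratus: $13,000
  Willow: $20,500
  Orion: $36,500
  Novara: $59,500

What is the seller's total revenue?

Total revenue: $109,500

Ordering the bids: 59,500 (Novara), 54,500 (Talon), 40,500 (Verdant), 36,500 (Orion), 31,500 (Hale), …
The 3 highest are Novara, Talon, Verdant.
Clearing price = highest rejected bid = $36,500.
Total revenue = 3 × $36,500 = $109,500.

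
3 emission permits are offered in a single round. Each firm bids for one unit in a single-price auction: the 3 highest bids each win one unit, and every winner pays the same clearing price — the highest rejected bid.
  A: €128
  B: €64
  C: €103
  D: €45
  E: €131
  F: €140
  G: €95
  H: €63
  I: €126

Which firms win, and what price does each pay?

F, E, A; each pays €126

Sorting: 140 (F), 131 (E), 128 (A), 126 (I), 103 (C), …
Top 3: F, E, A.
Clearing price = highest rejected bid = €126.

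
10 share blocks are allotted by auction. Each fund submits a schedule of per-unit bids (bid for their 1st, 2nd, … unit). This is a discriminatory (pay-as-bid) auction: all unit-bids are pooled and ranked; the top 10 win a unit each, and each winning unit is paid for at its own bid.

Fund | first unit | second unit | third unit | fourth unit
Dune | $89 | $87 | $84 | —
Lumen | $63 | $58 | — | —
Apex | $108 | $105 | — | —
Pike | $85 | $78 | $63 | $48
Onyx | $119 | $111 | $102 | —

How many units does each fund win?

Apex 2, Dune 3, Onyx 3, Pike 2

Pooled unit-bids ranked (top 10): 119 (Onyx-1), 111 (Onyx-2), 108 (Apex-1), 105 (Apex-2), 102 (Onyx-3), 89 (Dune-1), 87 (Dune-2), 85 (Pike-1), 84 (Dune-3), 78 (Pike-2)
Next rejected bid: $63 (not a price — pay-as-bid).
Allocation: Apex 2, Dune 3, Onyx 3, Pike 2.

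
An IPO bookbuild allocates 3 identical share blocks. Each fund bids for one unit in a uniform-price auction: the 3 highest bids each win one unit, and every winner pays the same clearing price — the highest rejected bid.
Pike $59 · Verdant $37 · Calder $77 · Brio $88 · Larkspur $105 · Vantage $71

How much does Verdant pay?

Verdant pays $0

Sorting: 105 (Larkspur), 88 (Brio), 77 (Calder), 71 (Vantage), 59 (Pike), …
The 3 highest are Larkspur, Brio, Calder.
Highest unsuccessful bid: $71 → clearing price.
Verdant does not win → pays $0.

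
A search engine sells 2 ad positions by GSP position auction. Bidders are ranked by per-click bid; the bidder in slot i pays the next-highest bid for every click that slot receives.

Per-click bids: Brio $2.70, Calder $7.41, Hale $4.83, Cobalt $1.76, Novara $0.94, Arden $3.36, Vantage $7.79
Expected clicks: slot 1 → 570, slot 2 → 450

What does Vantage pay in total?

Vantage pays $4223.70

Sorting advertisers: $7.79 (Vantage) > $7.41 (Calder) > $4.83 (Hale) > …
Vantage holds slot 1 → pays next bid $7.41 × 570 clicks = $4223.70.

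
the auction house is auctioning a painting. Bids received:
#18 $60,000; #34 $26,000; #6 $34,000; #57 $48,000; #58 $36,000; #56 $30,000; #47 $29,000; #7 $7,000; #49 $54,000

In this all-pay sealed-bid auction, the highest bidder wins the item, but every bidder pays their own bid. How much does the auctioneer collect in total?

Total revenue: $324,000

Bids ranked: 60,000 (#18) > 54,000 (#49) > 48,000 (#57) > 36,000 (#58) > 34,000 (#6) > 30,000 (#56) > …
#18 wins with the top bid; all bids are sunk regardless.
Every bidder forfeits their bid regardless of winning.
Revenue = 60,000 + 26,000 + 34,000 + 48,000 + 36,000 + 30,000 + 29,000 + 7,000 + 54,000 = $324,000.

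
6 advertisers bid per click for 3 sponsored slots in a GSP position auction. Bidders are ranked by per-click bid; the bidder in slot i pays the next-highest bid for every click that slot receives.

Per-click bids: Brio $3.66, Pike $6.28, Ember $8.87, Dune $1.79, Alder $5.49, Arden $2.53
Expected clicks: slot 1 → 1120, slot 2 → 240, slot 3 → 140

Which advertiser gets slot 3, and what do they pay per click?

Ranked by bid: $8.87 (Ember) > $6.28 (Pike) > $5.49 (Alder) > $3.66 (Brio) > …
Slot 3 goes to the third-ranked bidder, Alder, who pays the next bid down: $3.66/click.

Alder; $3.66 per click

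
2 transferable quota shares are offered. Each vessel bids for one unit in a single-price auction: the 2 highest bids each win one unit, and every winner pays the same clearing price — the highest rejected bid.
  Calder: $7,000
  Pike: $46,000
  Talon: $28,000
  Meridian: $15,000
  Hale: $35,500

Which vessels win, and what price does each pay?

Pike, Hale; each pays $28,000

Sorting: 46,000 (Pike), 35,500 (Hale), 28,000 (Talon), 15,000 (Meridian), …
The 2 highest are Pike, Hale.
Highest unsuccessful bid: $28,000 → clearing price.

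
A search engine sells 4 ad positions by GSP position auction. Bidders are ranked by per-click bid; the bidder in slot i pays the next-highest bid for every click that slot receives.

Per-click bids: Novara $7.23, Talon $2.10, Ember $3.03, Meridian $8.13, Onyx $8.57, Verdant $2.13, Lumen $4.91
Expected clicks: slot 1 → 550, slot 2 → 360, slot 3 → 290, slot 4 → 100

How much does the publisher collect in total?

Per-click bids in order: $8.57 (Onyx) > $8.13 (Meridian) > $7.23 (Novara) > $4.91 (Lumen) > $3.03 (Ember) > …
Slot 1: Onyx pays $8.13 × 550 = $4471.50
Slot 2: Meridian pays $7.23 × 360 = $2602.80
Slot 3: Novara pays $4.91 × 290 = $1423.90
Slot 4: Lumen pays $3.03 × 100 = $303.00
Total = $8801.20

Total revenue: $8801.20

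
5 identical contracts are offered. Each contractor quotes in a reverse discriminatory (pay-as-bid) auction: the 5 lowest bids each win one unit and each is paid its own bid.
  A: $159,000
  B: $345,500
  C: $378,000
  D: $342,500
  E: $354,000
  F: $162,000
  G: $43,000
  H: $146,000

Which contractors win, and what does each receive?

Bids ranked low→high: 43,000 (G), 146,000 (H), 159,000 (A), 162,000 (F), 342,500 (D), 345,500 (B), 354,000 (E), …
The 5 lowest are G, H, A, F, D.
Each winner is paid its own bid: G $43,000, H $146,000, A $159,000, F $162,000, D $342,500.

G $43,000, H $146,000, A $159,000, F $162,000, D $342,500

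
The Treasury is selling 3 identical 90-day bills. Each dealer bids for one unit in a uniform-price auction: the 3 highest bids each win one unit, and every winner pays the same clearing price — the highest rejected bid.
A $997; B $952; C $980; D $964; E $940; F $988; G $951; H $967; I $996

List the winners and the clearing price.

Ordering the bids: 997 (A), 996 (I), 988 (F), 980 (C), 967 (H), …
Top 3: A, I, F.
Clearing price = highest rejected bid = $980.

A, I, F; each pays $980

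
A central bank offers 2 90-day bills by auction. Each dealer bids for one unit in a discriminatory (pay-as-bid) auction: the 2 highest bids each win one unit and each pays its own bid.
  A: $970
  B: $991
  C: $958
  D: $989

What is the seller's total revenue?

Ordering the bids: 991 (B), 989 (D), 970 (A), 958 (C)
Top 2: B, D.
Total revenue = 991 + 989 = $1,980.

Total revenue: $1,980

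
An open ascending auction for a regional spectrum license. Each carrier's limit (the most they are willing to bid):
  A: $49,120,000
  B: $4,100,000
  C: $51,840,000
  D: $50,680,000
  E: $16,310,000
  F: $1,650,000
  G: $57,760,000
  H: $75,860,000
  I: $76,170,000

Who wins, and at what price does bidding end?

Limits in order: 76,170,000 (I) > 75,860,000 (H) > 57,760,000 (G) > 51,840,000 (C) > 50,680,000 (D) > 49,120,000 (A) > …
H is the last rival to drop out, at $75,860,000; I remains and wins at that price.

I wins at $75,860,000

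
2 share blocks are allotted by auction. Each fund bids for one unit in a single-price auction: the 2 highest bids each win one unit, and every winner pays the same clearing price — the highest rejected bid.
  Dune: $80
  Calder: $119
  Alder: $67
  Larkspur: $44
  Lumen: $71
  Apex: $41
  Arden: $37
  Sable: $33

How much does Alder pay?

Alder pays $0

Ordering the bids: 119 (Calder), 80 (Dune), 71 (Lumen), 67 (Alder), …
Winners (2 units): Calder, Dune.
Clearing price = highest rejected bid = $71.
Alder does not win → pays $0.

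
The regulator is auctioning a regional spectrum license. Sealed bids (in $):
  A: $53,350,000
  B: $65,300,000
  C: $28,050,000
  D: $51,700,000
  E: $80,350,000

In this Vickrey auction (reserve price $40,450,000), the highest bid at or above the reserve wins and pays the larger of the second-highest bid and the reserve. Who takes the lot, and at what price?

E pays $65,300,000

Vickrey auction (reserve price $40,450,000): the highest bid at or above the reserve wins and pays the larger of the second-highest bid and the reserve.
Sorting bids: 80,350,000 (E) > 65,300,000 (B) > 53,350,000 (A) > 51,700,000 (D) > 28,050,000 (C)
E has the top bid at or above the reserve ($80,350,000).
max(second-highest $65,300,000, reserve $40,450,000) = $65,300,000; the reserve does not bind.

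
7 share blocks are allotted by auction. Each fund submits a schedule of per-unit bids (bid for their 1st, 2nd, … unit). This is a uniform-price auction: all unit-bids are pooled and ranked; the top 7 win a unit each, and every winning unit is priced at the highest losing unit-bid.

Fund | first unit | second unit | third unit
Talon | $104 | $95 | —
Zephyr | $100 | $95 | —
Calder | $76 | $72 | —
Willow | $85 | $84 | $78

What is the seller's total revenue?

Total revenue: $532

Merging the schedules and taking the best 7: 104 (Talon-1), 100 (Zephyr-1), 95 (Talon-2), 95 (Zephyr-2), 85 (Willow-1), 84 (Willow-2), 78 (Willow-3)
Highest rejected unit-bid = $76.
Allocation: Talon 2, Willow 3, Zephyr 2. Every unit priced at $76.
Revenue = 7 × 76 = $532.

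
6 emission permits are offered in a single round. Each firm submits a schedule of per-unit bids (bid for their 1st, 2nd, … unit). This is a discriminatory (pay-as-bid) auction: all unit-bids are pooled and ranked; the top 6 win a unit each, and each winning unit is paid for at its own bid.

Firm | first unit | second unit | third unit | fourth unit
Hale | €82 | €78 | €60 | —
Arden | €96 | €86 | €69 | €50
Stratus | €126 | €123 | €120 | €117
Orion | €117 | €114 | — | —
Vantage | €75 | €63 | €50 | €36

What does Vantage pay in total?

Merging the schedules and taking the best 6: 126 (Stratus-1), 123 (Stratus-2), 120 (Stratus-3), 117 (Stratus-4), 117 (Orion-1), 114 (Orion-2)
Next rejected bid: €96 (not a price — pay-as-bid).
Vantage wins no units.

Vantage pays €0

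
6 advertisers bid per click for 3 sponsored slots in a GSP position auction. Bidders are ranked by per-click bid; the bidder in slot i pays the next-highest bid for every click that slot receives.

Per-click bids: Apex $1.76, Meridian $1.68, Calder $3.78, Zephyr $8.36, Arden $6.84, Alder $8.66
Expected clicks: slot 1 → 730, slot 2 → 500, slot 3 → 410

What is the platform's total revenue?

Total revenue: $11072.60

Sorting advertisers: $8.66 (Alder) > $8.36 (Zephyr) > $6.84 (Arden) > $3.78 (Calder) > …
Slot 1: Alder pays $8.36 × 730 = $6102.80
Slot 2: Zephyr pays $6.84 × 500 = $3420.00
Slot 3: Arden pays $3.78 × 410 = $1549.80
Total = $11072.60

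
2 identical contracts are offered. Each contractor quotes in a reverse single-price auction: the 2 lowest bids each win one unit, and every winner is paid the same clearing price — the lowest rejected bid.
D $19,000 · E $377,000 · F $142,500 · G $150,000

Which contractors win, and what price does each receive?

D, F; each is paid $150,000

Ordering the bids: 19,000 (D), 142,500 (F), 150,000 (G), 377,000 (E)
Lowest 2: D, F.
Clearing price = lowest rejected bid = $150,000.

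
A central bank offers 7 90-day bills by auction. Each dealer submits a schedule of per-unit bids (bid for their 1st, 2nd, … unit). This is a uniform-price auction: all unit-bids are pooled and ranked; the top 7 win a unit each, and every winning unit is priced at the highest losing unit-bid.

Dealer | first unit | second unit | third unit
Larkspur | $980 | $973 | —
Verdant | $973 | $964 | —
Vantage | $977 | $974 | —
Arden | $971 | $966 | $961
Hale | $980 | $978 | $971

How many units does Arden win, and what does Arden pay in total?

Arden: 0 units, pays $0

Merging the schedules and taking the best 7: 980 (Larkspur-1), 980 (Hale-1), 978 (Hale-2), 977 (Vantage-1), 974 (Vantage-2), 973 (Larkspur-2), 973 (Verdant-1)
First bid not allocated: $971.
Arden wins 0 unit(s) at $971 each.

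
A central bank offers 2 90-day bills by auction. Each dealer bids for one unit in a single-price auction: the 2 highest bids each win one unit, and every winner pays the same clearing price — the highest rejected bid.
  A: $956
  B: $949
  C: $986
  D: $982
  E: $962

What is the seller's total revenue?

Total revenue: $1,924

Sorting: 986 (C), 982 (D), 962 (E), 956 (A), …
Top 2: C, D.
First losing bid is E's $962, which sets the uniform price.
Total revenue = 2 × $962 = $1,924.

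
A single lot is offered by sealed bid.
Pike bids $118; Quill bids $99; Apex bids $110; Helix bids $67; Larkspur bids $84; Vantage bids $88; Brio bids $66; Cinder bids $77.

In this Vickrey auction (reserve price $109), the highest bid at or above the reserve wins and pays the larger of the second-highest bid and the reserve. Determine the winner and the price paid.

Bids ranked: 118 (Pike) > 110 (Apex) > 99 (Quill) > 88 (Vantage) > 84 (Larkspur) > 77 (Cinder) > …
Highest eligible bid: Pike at $118.
Second-highest bid $110 exceeds the reserve $109 → payment $110.

Pike pays $110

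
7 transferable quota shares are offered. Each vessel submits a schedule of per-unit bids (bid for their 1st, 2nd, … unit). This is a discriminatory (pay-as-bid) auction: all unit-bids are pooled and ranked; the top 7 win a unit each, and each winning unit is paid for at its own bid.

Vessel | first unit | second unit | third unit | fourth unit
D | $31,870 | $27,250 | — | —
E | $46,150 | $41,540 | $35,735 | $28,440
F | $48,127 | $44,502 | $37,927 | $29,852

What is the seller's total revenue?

Total revenue: $285,851

Merging the schedules and taking the best 7: 48,127 (F-1), 46,150 (E-1), 44,502 (F-2), 41,540 (E-2), 37,927 (F-3), 35,735 (E-3), 31,870 (D-1)
Next rejected bid: $29,852 (not a price — pay-as-bid).
Each winning unit pays its own bid.
Revenue = 48,127 + 46,150 + 44,502 + 41,540 + 37,927 + 35,735 + 31,870 = $285,851.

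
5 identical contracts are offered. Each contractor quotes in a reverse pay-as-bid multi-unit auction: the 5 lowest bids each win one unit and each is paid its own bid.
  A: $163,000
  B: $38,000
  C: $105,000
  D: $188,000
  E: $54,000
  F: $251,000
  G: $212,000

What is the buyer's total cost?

Bids ranked low→high: 38,000 (B), 54,000 (E), 105,000 (C), 163,000 (A), 188,000 (D), 212,000 (G), 251,000 (F)
The 5 lowest are B, E, C, A, D.
Total cost = 38,000 + 54,000 + 105,000 + 163,000 + 188,000 = $548,000.

Total cost: $548,000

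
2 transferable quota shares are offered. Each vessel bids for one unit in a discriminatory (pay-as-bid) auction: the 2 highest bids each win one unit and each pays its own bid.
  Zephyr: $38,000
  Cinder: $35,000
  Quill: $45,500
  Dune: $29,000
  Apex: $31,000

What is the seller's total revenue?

Total revenue: $83,500

Ordering the bids: 45,500 (Quill), 38,000 (Zephyr), 35,000 (Cinder), 31,000 (Apex), …
The 2 highest are Quill, Zephyr.
Total revenue = 45,500 + 38,000 = $83,500.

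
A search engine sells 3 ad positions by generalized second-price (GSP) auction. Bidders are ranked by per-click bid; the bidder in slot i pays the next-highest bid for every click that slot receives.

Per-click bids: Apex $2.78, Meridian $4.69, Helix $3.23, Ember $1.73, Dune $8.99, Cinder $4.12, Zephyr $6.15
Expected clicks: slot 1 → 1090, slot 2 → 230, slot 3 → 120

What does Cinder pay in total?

Cinder pays $0.00

Per-click bids in order: $8.99 (Dune) > $6.15 (Zephyr) > $4.69 (Meridian) > $4.12 (Cinder) > …
Cinder ranks below slot 3 → no slot, pays nothing.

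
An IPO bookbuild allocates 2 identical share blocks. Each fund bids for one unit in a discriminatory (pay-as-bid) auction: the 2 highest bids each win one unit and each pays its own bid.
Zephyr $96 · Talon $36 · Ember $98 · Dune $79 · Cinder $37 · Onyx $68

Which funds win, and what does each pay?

Ember $98, Zephyr $96

Ordering the bids: 98 (Ember), 96 (Zephyr), 79 (Dune), 68 (Onyx), …
Top 2: Ember, Zephyr.
Each winner pays its own bid: Ember $98, Zephyr $96.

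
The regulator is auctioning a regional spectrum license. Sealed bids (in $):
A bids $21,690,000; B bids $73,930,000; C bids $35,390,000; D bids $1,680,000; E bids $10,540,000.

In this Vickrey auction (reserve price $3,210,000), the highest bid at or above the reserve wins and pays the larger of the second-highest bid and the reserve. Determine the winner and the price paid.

B pays $35,390,000

Rule: the highest bid at or above the reserve wins and pays the larger of the second-highest bid and the reserve.
Bids in order: 73,930,000 (B) > 35,390,000 (C) > 21,690,000 (A) > 10,540,000 (E) > 1,680,000 (D)
Highest eligible bid: B at $73,930,000.
max(second-highest $35,390,000, reserve $3,210,000) = $35,390,000; the reserve does not bind.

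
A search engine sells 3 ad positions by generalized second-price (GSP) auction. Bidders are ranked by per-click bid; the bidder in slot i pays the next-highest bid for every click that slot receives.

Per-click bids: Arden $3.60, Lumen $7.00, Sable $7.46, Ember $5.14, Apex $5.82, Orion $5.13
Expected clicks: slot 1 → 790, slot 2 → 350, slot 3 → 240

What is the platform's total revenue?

Total revenue: $8800.60

Per-click bids in order: $7.46 (Sable) > $7.00 (Lumen) > $5.82 (Apex) > $5.14 (Ember) > …
Slot 1: Sable pays $7.00 × 790 = $5530.00
Slot 2: Lumen pays $5.82 × 350 = $2037.00
Slot 3: Apex pays $5.14 × 240 = $1233.60
Total = $8800.60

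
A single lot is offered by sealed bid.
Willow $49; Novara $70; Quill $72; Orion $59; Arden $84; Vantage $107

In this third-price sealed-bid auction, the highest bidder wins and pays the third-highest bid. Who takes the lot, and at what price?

Third-price sealed-bid auction: the highest bidder wins and pays the third-highest bid.
Sorting bids: 107 (Vantage) > 84 (Arden) > 72 (Quill) > 70 (Novara) > 59 (Orion) > 49 (Willow)
Vantage is highest; pays the third-highest bid, $72.

Vantage pays $72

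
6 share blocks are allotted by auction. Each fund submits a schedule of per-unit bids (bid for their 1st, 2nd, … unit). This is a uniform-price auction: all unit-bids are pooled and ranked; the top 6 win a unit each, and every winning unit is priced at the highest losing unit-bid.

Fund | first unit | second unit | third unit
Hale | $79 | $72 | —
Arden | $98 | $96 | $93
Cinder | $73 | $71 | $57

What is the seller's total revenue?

Total revenue: $426

Merging the schedules and taking the best 6: 98 (Arden-1), 96 (Arden-2), 93 (Arden-3), 79 (Hale-1), 73 (Cinder-1), 72 (Hale-2)
The (k+1)-th unit-bid is $71.
Allocation: Arden 3, Cinder 1, Hale 2. Every unit priced at $71.
Revenue = 6 × 71 = $426.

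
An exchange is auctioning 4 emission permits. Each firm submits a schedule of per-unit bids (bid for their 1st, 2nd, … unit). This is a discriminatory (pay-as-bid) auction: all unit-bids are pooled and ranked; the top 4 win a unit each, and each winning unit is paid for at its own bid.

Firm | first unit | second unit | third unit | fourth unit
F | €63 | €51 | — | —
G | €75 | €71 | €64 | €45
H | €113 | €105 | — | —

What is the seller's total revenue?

Total revenue: €364

Merging the schedules and taking the best 4: 113 (H-1), 105 (H-2), 75 (G-1), 71 (G-2)
Next rejected bid: €64 (not a price — pay-as-bid).
Each winning unit pays its own bid.
Revenue = 113 + 105 + 75 + 71 = €364.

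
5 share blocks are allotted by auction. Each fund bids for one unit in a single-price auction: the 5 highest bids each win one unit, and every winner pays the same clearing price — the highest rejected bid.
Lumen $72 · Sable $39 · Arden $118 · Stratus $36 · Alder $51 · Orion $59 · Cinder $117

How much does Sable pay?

Sable pays $0

Bids ranked high→low: 118 (Arden), 117 (Cinder), 72 (Lumen), 59 (Orion), 51 (Alder), 39 (Sable), 36 (Stratus)
Top 5: Arden, Cinder, Lumen, Orion, Alder.
First losing bid is Sable's $39, which sets the uniform price.
Sable does not win → pays $0.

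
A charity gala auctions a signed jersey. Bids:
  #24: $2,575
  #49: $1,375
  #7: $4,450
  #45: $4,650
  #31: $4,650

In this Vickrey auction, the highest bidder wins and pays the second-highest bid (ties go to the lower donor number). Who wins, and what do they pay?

#31 pays $4,650

Bids ranked: 4,650 (#31) > 4,650 (#45) > 4,450 (#7) > 2,575 (#24) > 1,375 (#49)
#31 and #45 tie at $4,650; tie-break gives it to #31.
#31 wins with the highest bid; price is set by the runner-up at $4,650.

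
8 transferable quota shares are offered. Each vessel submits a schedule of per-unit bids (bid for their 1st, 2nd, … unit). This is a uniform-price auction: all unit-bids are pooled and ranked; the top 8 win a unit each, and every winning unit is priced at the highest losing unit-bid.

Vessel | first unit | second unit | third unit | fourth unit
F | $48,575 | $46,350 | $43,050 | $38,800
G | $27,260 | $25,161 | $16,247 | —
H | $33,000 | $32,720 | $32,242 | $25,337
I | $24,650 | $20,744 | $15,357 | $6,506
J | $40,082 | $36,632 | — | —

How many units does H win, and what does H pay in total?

H: 2 units, pays $64,484

Merging the schedules and taking the best 8: 48,575 (F-1), 46,350 (F-2), 43,050 (F-3), 40,082 (J-1), 38,800 (F-4), 36,632 (J-2), 33,000 (H-1), 32,720 (H-2)
First bid not allocated: $32,242.
H wins 2 unit(s) at $32,242 each.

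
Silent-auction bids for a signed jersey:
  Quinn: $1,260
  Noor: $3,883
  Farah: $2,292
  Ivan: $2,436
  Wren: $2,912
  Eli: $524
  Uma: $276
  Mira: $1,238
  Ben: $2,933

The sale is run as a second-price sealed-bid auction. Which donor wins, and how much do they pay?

Noor pays $2,933

Bids in order: 3,883 (Noor) > 2,933 (Ben) > 2,912 (Wren) > 2,436 (Ivan) > 2,292 (Farah) > 1,260 (Quinn) > …
Noor is highest; pays the second-highest bid, $2,933.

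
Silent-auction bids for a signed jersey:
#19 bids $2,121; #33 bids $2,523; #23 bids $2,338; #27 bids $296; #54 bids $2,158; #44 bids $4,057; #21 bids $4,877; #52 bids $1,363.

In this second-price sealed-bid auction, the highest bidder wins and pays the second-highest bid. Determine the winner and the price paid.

Second-price sealed-bid auction: the highest bidder wins and pays the second-highest bid.
Bids ranked: 4,877 (#21) > 4,057 (#44) > 2,523 (#33) > 2,338 (#23) > 2,158 (#54) > 2,121 (#19) > …
#21 is highest; pays the second-highest bid, $4,057.

#21 pays $4,057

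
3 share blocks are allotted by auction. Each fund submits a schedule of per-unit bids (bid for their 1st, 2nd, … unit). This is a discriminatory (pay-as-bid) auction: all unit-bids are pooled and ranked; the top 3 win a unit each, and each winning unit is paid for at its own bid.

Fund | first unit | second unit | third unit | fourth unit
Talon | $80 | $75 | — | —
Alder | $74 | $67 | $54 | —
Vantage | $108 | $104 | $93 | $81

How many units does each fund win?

Vantage 3

All unit-bids, highest first — top 3: 108 (Vantage-1), 104 (Vantage-2), 93 (Vantage-3)
Next rejected bid: $81 (not a price — pay-as-bid).
Allocation: Vantage 3.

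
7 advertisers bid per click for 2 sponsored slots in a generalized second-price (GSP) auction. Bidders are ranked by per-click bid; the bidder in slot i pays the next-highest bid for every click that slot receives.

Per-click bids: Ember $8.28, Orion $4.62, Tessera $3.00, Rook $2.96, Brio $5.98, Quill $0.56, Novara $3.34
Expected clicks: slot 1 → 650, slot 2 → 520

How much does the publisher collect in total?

Total revenue: $6289.40

Sorting advertisers: $8.28 (Ember) > $5.98 (Brio) > $4.62 (Orion) > …
Slot 1: Ember pays $5.98 × 650 = $3887.00
Slot 2: Brio pays $4.62 × 520 = $2402.40
Total = $6289.40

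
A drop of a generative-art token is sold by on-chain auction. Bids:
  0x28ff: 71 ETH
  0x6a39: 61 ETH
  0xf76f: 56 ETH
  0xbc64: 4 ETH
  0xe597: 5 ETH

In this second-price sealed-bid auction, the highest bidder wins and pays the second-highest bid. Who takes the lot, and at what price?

Bids in order: 71 (0x28ff) > 61 (0x6a39) > 56 (0xf76f) > 5 (0xe597) > 4 (0xbc64)
Second-price: 0x28ff pays 0x6a39's bid of 61 ETH.

0x28ff pays 61 ETH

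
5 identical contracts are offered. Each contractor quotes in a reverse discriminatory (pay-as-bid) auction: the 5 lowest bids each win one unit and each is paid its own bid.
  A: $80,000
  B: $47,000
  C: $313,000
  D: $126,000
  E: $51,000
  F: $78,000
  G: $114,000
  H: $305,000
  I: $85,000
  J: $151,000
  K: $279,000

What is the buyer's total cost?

Ordering the bids: 47,000 (B), 51,000 (E), 78,000 (F), 80,000 (A), 85,000 (I), 114,000 (G), 126,000 (D), …
Winners (5 units): B, E, F, A, I.
Total cost = 47,000 + 51,000 + 78,000 + 80,000 + 85,000 = $341,000.

Total cost: $341,000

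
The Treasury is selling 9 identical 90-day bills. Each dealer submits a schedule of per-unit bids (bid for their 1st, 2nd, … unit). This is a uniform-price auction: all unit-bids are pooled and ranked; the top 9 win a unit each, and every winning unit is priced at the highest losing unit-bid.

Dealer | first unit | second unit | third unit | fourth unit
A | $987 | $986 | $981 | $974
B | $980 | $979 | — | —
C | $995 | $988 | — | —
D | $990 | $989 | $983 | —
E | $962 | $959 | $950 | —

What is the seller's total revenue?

All unit-bids, highest first — top 9: 995 (C-1), 990 (D-1), 989 (D-2), 988 (C-2), 987 (A-1), 986 (A-2), 983 (D-3), 981 (A-3), 980 (B-1)
The (k+1)-th unit-bid is $979.
Allocation: A 3, B 1, C 2, D 3. Every unit priced at $979.
Revenue = 9 × 979 = $8,811.

Total revenue: $8,811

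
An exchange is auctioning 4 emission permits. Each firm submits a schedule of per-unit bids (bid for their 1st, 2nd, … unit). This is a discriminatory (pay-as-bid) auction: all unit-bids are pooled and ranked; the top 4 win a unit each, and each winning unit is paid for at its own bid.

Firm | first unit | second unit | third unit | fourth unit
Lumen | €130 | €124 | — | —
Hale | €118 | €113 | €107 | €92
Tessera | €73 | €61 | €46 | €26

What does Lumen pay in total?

Lumen pays €254

Pooled unit-bids ranked (top 4): 130 (Lumen-1), 124 (Lumen-2), 118 (Hale-1), 113 (Hale-2)
Next rejected bid: €107 (not a price — pay-as-bid).
Lumen's winning unit-bids: 130 + 124 = €254.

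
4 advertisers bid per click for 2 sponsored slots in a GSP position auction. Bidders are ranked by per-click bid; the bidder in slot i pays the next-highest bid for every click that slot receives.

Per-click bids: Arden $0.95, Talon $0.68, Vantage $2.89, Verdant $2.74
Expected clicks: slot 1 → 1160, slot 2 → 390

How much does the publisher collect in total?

Ranked by bid: $2.89 (Vantage) > $2.74 (Verdant) > $0.95 (Arden) > …
Slot 1: Vantage pays $2.74 × 1160 = $3178.40
Slot 2: Verdant pays $0.95 × 390 = $370.50
Total = $3548.90

Total revenue: $3548.90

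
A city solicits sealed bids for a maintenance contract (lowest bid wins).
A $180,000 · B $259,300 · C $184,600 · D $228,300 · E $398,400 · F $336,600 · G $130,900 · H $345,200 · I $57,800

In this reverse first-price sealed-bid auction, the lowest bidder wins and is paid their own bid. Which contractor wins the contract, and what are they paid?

Reverse first-price sealed-bid auction: the lowest bidder wins and is paid their own bid.
Bids in order: 57,800 (I) < 130,900 (G) < 180,000 (A) < 184,600 (C) < 228,300 (D) < 259,300 (B) < …
I has the lowest bid and is paid exactly that: $57,800.

I is paid $57,800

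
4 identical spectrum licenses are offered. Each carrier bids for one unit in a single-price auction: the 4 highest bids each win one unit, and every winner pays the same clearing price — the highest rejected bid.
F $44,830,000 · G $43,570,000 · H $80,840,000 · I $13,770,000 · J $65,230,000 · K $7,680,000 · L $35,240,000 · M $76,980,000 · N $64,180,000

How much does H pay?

H pays $44,830,000

Bids ranked high→low: 80,840,000 (H), 76,980,000 (M), 65,230,000 (J), 64,180,000 (N), 44,830,000 (F), 43,570,000 (G), …
Winners (4 units): H, M, J, N.
Clearing price = highest rejected bid = $44,830,000.
H wins → pays $44,830,000.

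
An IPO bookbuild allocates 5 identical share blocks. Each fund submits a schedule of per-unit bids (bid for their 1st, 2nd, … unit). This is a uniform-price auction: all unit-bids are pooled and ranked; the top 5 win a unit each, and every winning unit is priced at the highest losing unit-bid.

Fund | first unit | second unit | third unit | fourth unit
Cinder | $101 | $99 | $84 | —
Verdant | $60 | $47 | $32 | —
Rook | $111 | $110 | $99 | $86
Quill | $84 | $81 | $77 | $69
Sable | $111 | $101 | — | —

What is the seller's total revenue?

Total revenue: $495

All unit-bids, highest first — top 5: 111 (Rook-1), 111 (Sable-1), 110 (Rook-2), 101 (Cinder-1), 101 (Sable-2)
First bid not allocated: $99.
Allocation: Cinder 1, Rook 2, Sable 2. Every unit priced at $99.
Revenue = 5 × 99 = $495.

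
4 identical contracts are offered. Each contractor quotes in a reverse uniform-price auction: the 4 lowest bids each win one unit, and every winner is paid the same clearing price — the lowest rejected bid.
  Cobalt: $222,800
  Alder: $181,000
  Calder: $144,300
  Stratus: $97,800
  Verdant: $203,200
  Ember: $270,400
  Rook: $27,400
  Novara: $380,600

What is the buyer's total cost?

Ordering the bids: 27,400 (Rook), 97,800 (Stratus), 144,300 (Calder), 181,000 (Alder), 203,200 (Verdant), 222,800 (Cobalt), …
Winners (4 units): Rook, Stratus, Calder, Alder.
First losing bid is Verdant's $203,200, which sets the uniform price.
Total cost = 4 × $203,200 = $812,800.

Total cost: $812,800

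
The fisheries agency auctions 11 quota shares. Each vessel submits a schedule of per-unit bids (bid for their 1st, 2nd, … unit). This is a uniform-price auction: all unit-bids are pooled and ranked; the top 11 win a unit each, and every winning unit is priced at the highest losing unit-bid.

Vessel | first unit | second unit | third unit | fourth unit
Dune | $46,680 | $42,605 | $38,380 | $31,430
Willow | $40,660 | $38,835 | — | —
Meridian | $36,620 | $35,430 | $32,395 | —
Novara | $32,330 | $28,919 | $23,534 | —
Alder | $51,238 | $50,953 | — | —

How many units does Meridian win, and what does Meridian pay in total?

Merging the schedules and taking the best 11: 51,238 (Alder-1), 50,953 (Alder-2), 46,680 (Dune-1), 42,605 (Dune-2), 40,660 (Willow-1), 38,835 (Willow-2), 38,380 (Dune-3), 36,620 (Meridian-1), 35,430 (Meridian-2), 32,395 (Meridian-3), 32,330 (Novara-1)
The (k+1)-th unit-bid is $31,430.
Meridian wins 3 unit(s) at $31,430 each.

Meridian: 3 units, pays $94,290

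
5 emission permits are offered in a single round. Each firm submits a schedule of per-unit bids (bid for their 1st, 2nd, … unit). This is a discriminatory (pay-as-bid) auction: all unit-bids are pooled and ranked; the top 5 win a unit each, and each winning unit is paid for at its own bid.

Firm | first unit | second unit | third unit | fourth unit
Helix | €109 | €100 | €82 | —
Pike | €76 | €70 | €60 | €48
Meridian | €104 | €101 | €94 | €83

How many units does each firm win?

All unit-bids, highest first — top 5: 109 (Helix-1), 104 (Meridian-1), 101 (Meridian-2), 100 (Helix-2), 94 (Meridian-3)
Next rejected bid: €83 (not a price — pay-as-bid).
Allocation: Helix 2, Meridian 3.

Helix 2, Meridian 3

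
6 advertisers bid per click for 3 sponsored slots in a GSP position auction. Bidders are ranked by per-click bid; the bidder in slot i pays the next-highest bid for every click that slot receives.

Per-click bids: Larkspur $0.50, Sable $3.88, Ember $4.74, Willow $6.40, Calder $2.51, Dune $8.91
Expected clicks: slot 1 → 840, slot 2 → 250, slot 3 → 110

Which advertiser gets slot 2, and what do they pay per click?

Willow; $4.74 per click

Sorting advertisers: $8.91 (Dune) > $6.40 (Willow) > $4.74 (Ember) > $3.88 (Sable) > …
Slot 2 goes to the second-ranked bidder, Willow, who pays the next bid down: $4.74/click.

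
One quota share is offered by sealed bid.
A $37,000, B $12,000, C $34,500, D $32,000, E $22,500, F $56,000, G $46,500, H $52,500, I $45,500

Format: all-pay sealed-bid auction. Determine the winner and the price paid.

All-pay sealed-bid auction: the highest bidder wins the item, but every bidder pays their own bid.
Sorting bids: 56,000 (F) > 52,500 (H) > 46,500 (G) > 45,500 (I) > 37,000 (A) > 34,500 (C) > …
F is highest and takes the item; every bidder forfeits their bid.

F pays $56,000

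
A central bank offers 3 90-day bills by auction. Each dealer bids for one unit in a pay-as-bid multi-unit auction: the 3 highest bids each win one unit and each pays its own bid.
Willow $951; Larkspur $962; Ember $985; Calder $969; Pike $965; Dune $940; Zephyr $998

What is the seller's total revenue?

Total revenue: $2,952

Sorting: 998 (Zephyr), 985 (Ember), 969 (Calder), 965 (Pike), 962 (Larkspur), …
The 3 highest are Zephyr, Ember, Calder.
Total revenue = 998 + 985 + 969 = $2,952.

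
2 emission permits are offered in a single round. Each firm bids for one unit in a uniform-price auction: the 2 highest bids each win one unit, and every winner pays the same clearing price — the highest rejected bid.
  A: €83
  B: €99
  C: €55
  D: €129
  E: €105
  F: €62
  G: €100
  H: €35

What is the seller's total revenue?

Ordering the bids: 129 (D), 105 (E), 100 (G), 99 (B), …
The 2 highest are D, E.
First losing bid is G's €100, which sets the uniform price.
Total revenue = 2 × €100 = €200.

Total revenue: €200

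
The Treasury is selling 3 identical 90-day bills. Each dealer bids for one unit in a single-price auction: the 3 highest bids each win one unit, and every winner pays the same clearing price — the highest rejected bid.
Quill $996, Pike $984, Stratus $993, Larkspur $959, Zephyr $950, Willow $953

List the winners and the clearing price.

Sorting: 996 (Quill), 993 (Stratus), 984 (Pike), 959 (Larkspur), 953 (Willow), …
The 3 highest are Quill, Stratus, Pike.
Clearing price = highest rejected bid = $959.

Quill, Stratus, Pike; each pays $959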